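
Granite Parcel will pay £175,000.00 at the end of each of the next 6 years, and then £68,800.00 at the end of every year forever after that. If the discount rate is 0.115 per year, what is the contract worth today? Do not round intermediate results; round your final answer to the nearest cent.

£1041146.10

PV of 6-year annuity: £175,000.00 × [1 − (1+0.115)^−6] / 0.115 = 729801.45580
Perpetuity value at year 6: £68,800.00 / 0.115 = 598260.86957
PV of perpetuity: 598260.86957 / (1+0.115)^6 = 311344.64008
Total PV = 729801.45580 + 311344.64008 = 1041146.09589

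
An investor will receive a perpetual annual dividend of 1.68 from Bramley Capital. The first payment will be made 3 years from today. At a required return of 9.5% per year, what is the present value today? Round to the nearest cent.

14.75

Value at end of year 2: C / r = 1.68 / 0.095 = 17.6842
Discount to today: PV = 17.6842 / (1 + 0.095)^2 = 17.6842 / 1.199025 = 14.75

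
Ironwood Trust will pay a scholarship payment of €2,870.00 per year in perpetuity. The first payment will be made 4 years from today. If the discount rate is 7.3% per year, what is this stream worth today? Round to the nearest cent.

Value at end of year 3: C / r = €2,870.00 / 0.073 = €39,315.0685
Discount to today: PV = €39,315.0685 / (1 + 0.073)^3 = €39,315.0685 / 1.235376 = €31,824.37

€31824.37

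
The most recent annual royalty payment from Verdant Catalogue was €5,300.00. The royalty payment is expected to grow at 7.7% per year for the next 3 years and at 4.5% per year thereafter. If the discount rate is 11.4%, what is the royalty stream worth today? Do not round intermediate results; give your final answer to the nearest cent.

D_1 = 5708.10000
D_2 = 6147.62370
D_3 = 6620.99072
Terminal value at year 3: TV = D_3×(1+g_2)/(r−g_2) = 6918.93531/0.069 = 100274.42475
P_0 = D_1/(1+r)^1 + D_2/(1+r)^2 + D_3/(1+r)^3 + TV/(1+r)^3
    = 5123.96768 + 4953.78204 + 4789.24889 + 72532.82735 = 87399.82596

€87399.83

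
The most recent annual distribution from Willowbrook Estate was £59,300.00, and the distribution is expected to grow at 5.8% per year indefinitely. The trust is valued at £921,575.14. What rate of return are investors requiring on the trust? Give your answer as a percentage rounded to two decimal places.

D₁ = £59,300.00 × 1.058 = £62,739.4000
P = D₁/(r − g) ⇒ r = D₁/P + g = £62,739.4000/£921,575.14 + 0.058 = 0.068078 + 0.058 = 0.126078

12.61%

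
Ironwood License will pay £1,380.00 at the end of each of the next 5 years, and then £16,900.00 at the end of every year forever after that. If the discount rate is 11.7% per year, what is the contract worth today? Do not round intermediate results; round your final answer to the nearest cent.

£88080.02

PV of 5-year annuity: £1,380.00 × [1 − (1+0.117)^−5] / 0.117 = 5011.78524
Perpetuity value at year 5: £16,900.00 / 0.117 = 144444.44444
PV of perpetuity: 144444.44444 / (1+0.117)^5 = 83068.23394
Total PV = 5011.78524 + 83068.23394 = 88080.01917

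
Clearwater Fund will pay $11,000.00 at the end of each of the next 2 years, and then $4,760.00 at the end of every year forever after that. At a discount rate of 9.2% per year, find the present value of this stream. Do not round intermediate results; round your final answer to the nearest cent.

PV of 2-year annuity: $11,000.00 × [1 − (1+0.092)^−2] / 0.092 = 19297.85721
Perpetuity value at year 2: $4,760.00 / 0.092 = 51739.13043
PV of perpetuity: 51739.13043 / (1+0.092)^2 = 43388.42131
Total PV = 19297.85721 + 43388.42131 = 62686.27852

$62686.28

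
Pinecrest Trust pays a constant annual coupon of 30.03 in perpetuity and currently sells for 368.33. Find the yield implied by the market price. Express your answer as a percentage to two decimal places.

P = C/r ⇒ r = C/P = 30.03/368.33 = 0.081530

8.15%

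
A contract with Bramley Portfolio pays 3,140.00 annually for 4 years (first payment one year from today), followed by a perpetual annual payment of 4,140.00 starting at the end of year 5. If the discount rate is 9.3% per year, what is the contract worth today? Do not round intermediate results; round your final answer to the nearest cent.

PV of 4-year annuity: 3,140.00 × [1 − (1+0.093)^−4] / 0.093 = 10106.09322
Perpetuity value at year 4: 4,140.00 / 0.093 = 44516.12903
PV of perpetuity: 44516.12903 / (1+0.093)^4 = 31191.53478
Total PV = 10106.09322 + 31191.53478 = 41297.62801

41297.63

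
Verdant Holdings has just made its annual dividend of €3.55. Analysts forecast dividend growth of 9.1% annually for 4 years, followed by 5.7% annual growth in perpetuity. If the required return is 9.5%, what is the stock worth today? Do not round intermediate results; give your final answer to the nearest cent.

D_1 = 3.87305
D_2 = 4.22550
D_3 = 4.61002
D_4 = 5.02953
Terminal value at year 4: TV = D_4×(1+g_2)/(r−g_2) = 5.31621/0.038 = 139.90033
P_0 = D_1/(1+r)^1 + D_2/(1+r)^2 + D_3/(1+r)^3 + D_4/(1+r)^4 + TV/(1+r)^4
    = 3.53703 + 3.52411 + 3.51124 + 3.49841 + 97.31107 = 111.38187

€111.38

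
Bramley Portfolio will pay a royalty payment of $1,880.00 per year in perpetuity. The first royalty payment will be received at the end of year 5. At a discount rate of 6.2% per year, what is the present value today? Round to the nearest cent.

Value at end of year 4: C / r = $1,880.00 / 0.062 = $30,322.5806
Discount to today: PV = $30,322.5806 / (1 + 0.062)^4 = $30,322.5806 / 1.272032 = $23,837.91

$23837.91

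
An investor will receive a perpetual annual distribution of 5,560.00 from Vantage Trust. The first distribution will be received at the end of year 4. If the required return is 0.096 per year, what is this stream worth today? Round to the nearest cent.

Value at end of year 3: C / r = 5,560.00 / 0.096 = 57,916.6667
Discount to today: PV = 57,916.6667 / (1 + 0.096)^3 = 57,916.6667 / 1.316533 = 43,991.82

43991.82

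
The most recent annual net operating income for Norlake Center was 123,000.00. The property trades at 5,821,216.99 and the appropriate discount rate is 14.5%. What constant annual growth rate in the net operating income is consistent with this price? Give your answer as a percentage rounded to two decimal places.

12.13%

P = D₀(1+g)/(r−g) ⇒ P(r−g) = D₀(1+g) ⇒ g(P+D₀) = P·r − D₀
g = (P·r − D₀)/(P + D₀) = (5,821,216.99×0.145 − 123,000.00) / (5,821,216.99 + 123,000.00) = 0.121307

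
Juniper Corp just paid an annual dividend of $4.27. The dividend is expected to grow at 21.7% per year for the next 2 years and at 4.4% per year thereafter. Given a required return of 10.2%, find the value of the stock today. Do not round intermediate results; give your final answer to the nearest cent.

$103.66

D_1 = 5.19659
D_2 = 6.32425
Terminal value at year 2: TV = D_2×(1+g_2)/(r−g_2) = 6.60252/0.058 = 113.83650
P_0 = D_1/(1+r)^1 + D_2/(1+r)^2 + TV/(1+r)^2
    = 4.71560 + 5.20770 + 93.73858 = 103.66187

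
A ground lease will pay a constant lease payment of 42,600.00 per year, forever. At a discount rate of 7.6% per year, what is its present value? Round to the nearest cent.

560526.32

Level perpetuity: PV = C / r = 42,600.00 / 0.076 = 560,526.32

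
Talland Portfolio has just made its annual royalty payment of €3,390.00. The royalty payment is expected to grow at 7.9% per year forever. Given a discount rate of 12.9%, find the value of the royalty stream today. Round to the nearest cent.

€73156.20

D₁ = D₀ × (1 + g) = €3,390.00 × 1.079 = €3,657.8100
Growing perpetuity: P = D₁ / (r − g) = €3,657.8100 / (0.129 − 0.079) = €73,156.20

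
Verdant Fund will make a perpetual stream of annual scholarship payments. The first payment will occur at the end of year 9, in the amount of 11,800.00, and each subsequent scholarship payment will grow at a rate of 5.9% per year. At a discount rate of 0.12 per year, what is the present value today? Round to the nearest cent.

Value at end of year 8: C₁ / (r − g) = 11,800.00 / (0.12 − 0.059) = 193,442.6230
Discount to today: PV = 193,442.6230 / (1 + 0.12)^8 = 193,442.6230 / 2.475963 = 78,128.23

78128.23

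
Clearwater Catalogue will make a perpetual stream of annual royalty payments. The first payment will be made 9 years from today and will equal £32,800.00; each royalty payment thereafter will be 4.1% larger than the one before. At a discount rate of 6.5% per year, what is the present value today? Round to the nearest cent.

Value at end of year 8: C₁ / (r − g) = £32,800.00 / (0.065 − 0.041) = £1,366,666.6667
Discount to today: PV = £1,366,666.6667 / (1 + 0.065)^8 = £1,366,666.6667 / 1.654996 = £825,782.62

£825782.62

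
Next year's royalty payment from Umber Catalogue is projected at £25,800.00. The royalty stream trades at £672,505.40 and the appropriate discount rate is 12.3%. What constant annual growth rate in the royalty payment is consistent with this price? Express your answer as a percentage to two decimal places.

8.46%

P = D₁/(r−g) ⇒ g = r − D₁/P = 0.123 − £25,800.00/£672,505.40 = 0.084636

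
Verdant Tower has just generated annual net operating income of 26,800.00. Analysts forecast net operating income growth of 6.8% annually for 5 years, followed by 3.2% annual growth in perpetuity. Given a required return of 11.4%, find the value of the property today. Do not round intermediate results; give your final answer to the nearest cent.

D_1 = 28622.40000
D_2 = 30568.72320
D_3 = 32647.39638
D_4 = 34867.41933
D_5 = 37238.40385
Terminal value at year 5: TV = D_5×(1+g_2)/(r−g_2) = 38430.03277/0.082 = 468658.93621
P_0 = D_1/(1+r)^1 + D_2/(1+r)^2 + D_3/(1+r)^3 + D_4/(1+r)^4 + D_5/(1+r)^5 + TV/(1+r)^5
    = 25693.35727 + 24632.41074 + 23615.27349 + 22640.13653 + 21705.26554 + 273168.70776 = 391455.15133

391455.15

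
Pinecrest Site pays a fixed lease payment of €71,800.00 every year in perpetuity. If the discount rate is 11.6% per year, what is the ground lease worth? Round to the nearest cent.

€618965.52

Level perpetuity: PV = C / r = €71,800.00 / 0.116 = €618,965.52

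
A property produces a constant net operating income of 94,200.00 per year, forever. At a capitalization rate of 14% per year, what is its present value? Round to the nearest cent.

672857.14

Level perpetuity: PV = C / r = 94,200.00 / 0.14 = 672,857.14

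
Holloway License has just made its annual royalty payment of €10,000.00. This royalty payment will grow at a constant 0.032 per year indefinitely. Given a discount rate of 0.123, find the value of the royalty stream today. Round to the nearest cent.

D₁ = D₀ × (1 + g) = €10,000.00 × 1.032 = €10,320.0000
Growing perpetuity: P = D₁ / (r − g) = €10,320.0000 / (0.123 − 0.032) = €113,406.59

€113406.59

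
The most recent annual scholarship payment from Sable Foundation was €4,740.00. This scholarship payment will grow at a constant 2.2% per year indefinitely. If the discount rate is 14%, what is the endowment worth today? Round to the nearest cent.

D₁ = D₀ × (1 + g) = €4,740.00 × 1.022 = €4,844.2800
Growing perpetuity: P = D₁ / (r − g) = €4,844.2800 / (0.14 − 0.022) = €41,053.22

€41053.22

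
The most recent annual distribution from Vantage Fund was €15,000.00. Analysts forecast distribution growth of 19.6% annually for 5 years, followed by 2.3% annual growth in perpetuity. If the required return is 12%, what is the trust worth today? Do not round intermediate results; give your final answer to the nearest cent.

€311386.51

D_1 = 17940.00000
D_2 = 21456.24000
D_3 = 25661.66304
D_4 = 30691.34900
D_5 = 36706.85340
Terminal value at year 5: TV = D_5×(1+g_2)/(r−g_2) = 37551.11103/0.097 = 387124.85595
P_0 = D_1/(1+r)^1 + D_2/(1+r)^2 + D_3/(1+r)^3 + D_4/(1+r)^4 + D_5/(1+r)^5 + TV/(1+r)^5
    = 16017.85714 + 17104.78316 + 18265.46488 + 19504.90714 + 20828.45441 + 219665.03978 = 311386.50651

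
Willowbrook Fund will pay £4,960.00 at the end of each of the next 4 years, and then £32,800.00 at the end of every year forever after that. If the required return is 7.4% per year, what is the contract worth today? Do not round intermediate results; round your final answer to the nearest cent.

PV of 4-year annuity: £4,960.00 × [1 − (1+0.074)^−4] / 0.074 = 16649.96554
Perpetuity value at year 4: £32,800.00 / 0.074 = 443243.24324
PV of perpetuity: 443243.24324 / (1+0.074)^4 = 333138.63239
Total PV = 16649.96554 + 333138.63239 = 349788.59793

£349788.60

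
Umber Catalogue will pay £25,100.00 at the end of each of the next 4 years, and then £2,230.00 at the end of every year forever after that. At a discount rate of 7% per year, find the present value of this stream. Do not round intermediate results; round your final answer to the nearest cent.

PV of 4-year annuity: £25,100.00 × [1 − (1+0.07)^−4] / 0.07 = 85019.00254
Perpetuity value at year 4: £2,230.00 / 0.07 = 31857.14286
PV of perpetuity: 31857.14286 / (1+0.07)^4 = 24303.66176
Total PV = 85019.00254 + 24303.66176 = 109322.66429

£109322.66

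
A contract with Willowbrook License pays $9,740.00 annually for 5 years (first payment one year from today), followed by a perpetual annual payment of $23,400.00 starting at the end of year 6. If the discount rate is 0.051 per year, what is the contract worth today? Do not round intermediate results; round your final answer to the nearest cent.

$399846.00

PV of 5-year annuity: $9,740.00 × [1 − (1+0.051)^−5] / 0.051 = 42052.78879
Perpetuity value at year 5: $23,400.00 / 0.051 = 458823.52941
PV of perpetuity: 458823.52941 / (1+0.051)^5 = 357793.21549
Total PV = 42052.78879 + 357793.21549 = 399846.00427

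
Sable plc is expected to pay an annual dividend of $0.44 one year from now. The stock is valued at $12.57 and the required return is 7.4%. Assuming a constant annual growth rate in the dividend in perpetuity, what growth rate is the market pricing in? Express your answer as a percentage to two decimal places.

3.90%

P = D₁/(r−g) ⇒ g = r − D₁/P = 0.074 − $0.44/$12.57 = 0.038996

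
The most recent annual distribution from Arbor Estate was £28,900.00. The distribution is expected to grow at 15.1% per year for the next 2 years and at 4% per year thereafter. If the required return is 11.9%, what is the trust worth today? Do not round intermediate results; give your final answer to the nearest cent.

£462829.57

D_1 = 33263.90000
D_2 = 38286.74890
Terminal value at year 2: TV = D_2×(1+g_2)/(r−g_2) = 39818.21886/0.079 = 504028.08678
P_0 = D_1/(1+r)^1 + D_2/(1+r)^2 + TV/(1+r)^2
    = 29726.45219 + 30576.53840 + 402526.58147 = 462829.57206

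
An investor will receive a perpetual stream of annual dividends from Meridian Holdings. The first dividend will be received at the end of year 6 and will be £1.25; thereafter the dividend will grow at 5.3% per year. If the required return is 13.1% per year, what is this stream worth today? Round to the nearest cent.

Value at end of year 5: C₁ / (r − g) = £1.25 / (0.131 − 0.053) = £16.0256
Discount to today: PV = £16.0256 / (1 + 0.131)^5 = £16.0256 / 1.850602 = £8.66

£8.66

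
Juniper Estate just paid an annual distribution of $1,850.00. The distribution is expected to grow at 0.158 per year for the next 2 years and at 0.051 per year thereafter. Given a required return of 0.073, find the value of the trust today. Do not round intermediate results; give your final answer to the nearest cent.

D_1 = 2142.30000
D_2 = 2480.78340
Terminal value at year 2: TV = D_2×(1+g_2)/(r−g_2) = 2607.30335/0.022 = 118513.78879
P_0 = D_1/(1+r)^1 + D_2/(1+r)^2 + TV/(1+r)^2
    = 1996.55172 + 2154.71286 + 102936.50971 = 107087.77429

$107087.77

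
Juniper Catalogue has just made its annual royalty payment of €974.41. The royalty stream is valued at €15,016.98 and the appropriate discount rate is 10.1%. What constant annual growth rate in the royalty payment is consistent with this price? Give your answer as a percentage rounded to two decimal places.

3.39%

P = D₀(1+g)/(r−g) ⇒ P(r−g) = D₀(1+g) ⇒ g(P+D₀) = P·r − D₀
g = (P·r − D₀)/(P + D₀) = (€15,016.98×0.101 − €974.41) / (€15,016.98 + €974.41) = 0.033912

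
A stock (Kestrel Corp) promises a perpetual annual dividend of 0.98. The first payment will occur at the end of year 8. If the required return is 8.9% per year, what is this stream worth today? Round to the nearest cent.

Value at end of year 7: C / r = 0.98 / 0.089 = 11.0112
Discount to today: PV = 11.0112 / (1 + 0.089)^7 = 11.0112 / 1.816332 = 6.06

6.06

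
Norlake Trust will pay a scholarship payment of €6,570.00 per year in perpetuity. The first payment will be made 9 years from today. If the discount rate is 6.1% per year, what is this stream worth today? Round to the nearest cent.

€67067.55

Value at end of year 8: C / r = €6,570.00 / 0.061 = €107,704.9180
Discount to today: PV = €107,704.9180 / (1 + 0.061)^8 = €107,704.9180 / 1.605917 = €67,067.55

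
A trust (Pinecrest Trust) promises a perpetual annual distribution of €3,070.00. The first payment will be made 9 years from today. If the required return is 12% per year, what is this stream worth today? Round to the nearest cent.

€10332.68

Value at end of year 8: C / r = €3,070.00 / 0.12 = €25,583.3333
Discount to today: PV = €25,583.3333 / (1 + 0.12)^8 = €25,583.3333 / 2.475963 = €10,332.68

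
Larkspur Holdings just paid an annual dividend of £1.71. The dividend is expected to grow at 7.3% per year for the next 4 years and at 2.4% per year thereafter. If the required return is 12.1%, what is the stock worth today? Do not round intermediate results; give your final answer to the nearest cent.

D_1 = 1.83483
D_2 = 1.96877
D_3 = 2.11249
D_4 = 2.26670
Terminal value at year 4: TV = D_4×(1+g_2)/(r−g_2) = 2.32111/0.097 = 23.92893
P_0 = D_1/(1+r)^1 + D_2/(1+r)^2 + D_3/(1+r)^3 + D_4/(1+r)^4 + TV/(1+r)^4
    = 1.63678 + 1.56669 + 1.49961 + 1.43540 + 15.15307 = 21.29156

£21.29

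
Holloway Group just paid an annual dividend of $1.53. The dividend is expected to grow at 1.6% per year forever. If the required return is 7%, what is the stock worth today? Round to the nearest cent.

$28.79

D₁ = D₀ × (1 + g) = $1.53 × 1.016 = $1.5545
Growing perpetuity: P = D₁ / (r − g) = $1.5545 / (0.07 − 0.016) = $28.79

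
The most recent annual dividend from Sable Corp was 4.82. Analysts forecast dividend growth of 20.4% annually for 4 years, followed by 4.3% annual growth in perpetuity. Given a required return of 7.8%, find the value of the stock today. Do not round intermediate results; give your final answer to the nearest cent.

D_1 = 5.80328
D_2 = 6.98715
D_3 = 8.41253
D_4 = 10.12868
Terminal value at year 4: TV = D_4×(1+g_2)/(r−g_2) = 10.56422/0.035 = 301.83476
P_0 = D_1/(1+r)^1 + D_2/(1+r)^2 + D_3/(1+r)^3 + D_4/(1+r)^4 + TV/(1+r)^4
    = 5.38338 + 6.01260 + 6.71537 + 7.50029 + 223.50858 = 249.12023

249.12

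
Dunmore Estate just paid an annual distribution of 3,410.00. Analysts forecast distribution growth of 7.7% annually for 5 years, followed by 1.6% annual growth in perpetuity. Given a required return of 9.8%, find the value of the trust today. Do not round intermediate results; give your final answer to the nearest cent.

54458.30

D_1 = 3672.57000
D_2 = 3955.35789
D_3 = 4259.92045
D_4 = 4587.93432
D_5 = 4941.20526
Terminal value at year 5: TV = D_5×(1+g_2)/(r−g_2) = 5020.26455/0.082 = 61222.73840
P_0 = D_1/(1+r)^1 + D_2/(1+r)^2 + D_3/(1+r)^3 + D_4/(1+r)^4 + D_5/(1+r)^5 + TV/(1+r)^5
    = 3344.78142 + 3280.81019 + 3218.06246 + 3156.51481 + 3096.14431 + 38361.98317 = 54458.29636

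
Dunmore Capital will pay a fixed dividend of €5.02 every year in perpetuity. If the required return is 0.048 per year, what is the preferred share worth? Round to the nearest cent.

Level perpetuity: PV = C / r = €5.02 / 0.048 = €104.58

€104.58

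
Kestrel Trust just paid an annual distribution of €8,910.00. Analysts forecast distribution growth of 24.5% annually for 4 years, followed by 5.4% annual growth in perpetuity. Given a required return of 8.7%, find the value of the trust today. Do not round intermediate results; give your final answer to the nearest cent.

D_1 = 11092.95000
D_2 = 13810.72275
D_3 = 17194.34982
D_4 = 21406.96553
Terminal value at year 4: TV = D_4×(1+g_2)/(r−g_2) = 22562.94167/0.033 = 683725.50513
P_0 = D_1/(1+r)^1 + D_2/(1+r)^2 + D_3/(1+r)^3 + D_4/(1+r)^4 + TV/(1+r)^4
    = 10205.10580 + 11688.46064 + 13387.42732 + 15333.34592 + 489737.77570 = 540352.11537

€540352.12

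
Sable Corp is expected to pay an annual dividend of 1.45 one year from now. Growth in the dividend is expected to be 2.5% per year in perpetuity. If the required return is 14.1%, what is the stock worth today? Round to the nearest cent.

12.50

Growing perpetuity: P = D₁ / (r − g) = 1.4500 / (0.141 − 0.025) = 12.50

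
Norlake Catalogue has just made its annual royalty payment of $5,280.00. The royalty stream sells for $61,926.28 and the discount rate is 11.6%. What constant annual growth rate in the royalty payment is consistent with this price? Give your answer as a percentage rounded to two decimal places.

2.83%

P = D₀(1+g)/(r−g) ⇒ P(r−g) = D₀(1+g) ⇒ g(P+D₀) = P·r − D₀
g = (P·r − D₀)/(P + D₀) = ($61,926.28×0.116 − $5,280.00) / ($61,926.28 + $5,280.00) = 0.028322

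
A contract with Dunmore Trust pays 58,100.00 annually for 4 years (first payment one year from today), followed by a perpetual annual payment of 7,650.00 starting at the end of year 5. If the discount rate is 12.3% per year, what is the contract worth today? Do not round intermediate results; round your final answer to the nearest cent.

PV of 4-year annuity: 58,100.00 × [1 − (1+0.123)^−4] / 0.123 = 175360.76911
Perpetuity value at year 4: 7,650.00 / 0.123 = 62195.12195
PV of perpetuity: 62195.12195 / (1+0.123)^4 = 39105.45098
Total PV = 175360.76911 + 39105.45098 = 214466.22008

214466.22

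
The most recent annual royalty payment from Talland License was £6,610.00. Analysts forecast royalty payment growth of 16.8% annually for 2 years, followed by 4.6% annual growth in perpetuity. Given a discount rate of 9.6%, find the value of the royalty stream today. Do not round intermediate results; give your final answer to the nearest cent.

D_1 = 7720.48000
D_2 = 9017.52064
Terminal value at year 2: TV = D_2×(1+g_2)/(r−g_2) = 9432.32659/0.05 = 188646.53179
P_0 = D_1/(1+r)^1 + D_2/(1+r)^2 + TV/(1+r)^2
    = 7044.23358 + 7506.99345 + 157046.30290 = 171597.52993

£171597.53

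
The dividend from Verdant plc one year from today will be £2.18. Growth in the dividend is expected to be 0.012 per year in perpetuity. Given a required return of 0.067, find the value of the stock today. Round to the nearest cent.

£39.64

Growing perpetuity: P = D₁ / (r − g) = £2.1800 / (0.067 − 0.012) = £39.64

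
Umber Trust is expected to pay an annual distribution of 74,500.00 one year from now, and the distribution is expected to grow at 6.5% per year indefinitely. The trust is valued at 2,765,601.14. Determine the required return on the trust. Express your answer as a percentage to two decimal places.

9.19%

P = D₁/(r − g) ⇒ r = D₁/P + g = 74,500.0000/2,765,601.14 + 0.065 = 0.026938 + 0.065 = 0.091938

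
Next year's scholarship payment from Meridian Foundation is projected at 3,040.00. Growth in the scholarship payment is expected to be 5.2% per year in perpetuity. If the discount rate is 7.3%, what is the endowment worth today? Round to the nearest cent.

Growing perpetuity: P = D₁ / (r − g) = 3,040.0000 / (0.073 − 0.052) = 144,761.90

144761.90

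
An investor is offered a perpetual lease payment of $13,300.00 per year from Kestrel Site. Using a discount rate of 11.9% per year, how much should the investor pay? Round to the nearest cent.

$111764.71

Level perpetuity: PV = C / r = $13,300.00 / 0.119 = $111,764.71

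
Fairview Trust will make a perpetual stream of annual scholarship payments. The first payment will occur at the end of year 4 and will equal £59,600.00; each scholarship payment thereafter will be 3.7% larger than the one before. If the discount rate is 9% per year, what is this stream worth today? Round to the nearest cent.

Value at end of year 3: C₁ / (r − g) = £59,600.00 / (0.09 − 0.037) = £1,124,528.3019
Discount to today: PV = £1,124,528.3019 / (1 + 0.09)^3 = £1,124,528.3019 / 1.295029 = £868,342.18

£868342.18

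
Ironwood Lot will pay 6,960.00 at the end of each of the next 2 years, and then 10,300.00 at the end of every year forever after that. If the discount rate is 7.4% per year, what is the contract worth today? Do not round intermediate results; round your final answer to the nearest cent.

133183.72

PV of 2-year annuity: 6,960.00 × [1 − (1+0.074)^−2] / 0.074 = 12514.38261
Perpetuity value at year 2: 10,300.00 / 0.074 = 139189.18919
PV of perpetuity: 139189.18919 / (1+0.074)^2 = 120669.34136
Total PV = 12514.38261 + 120669.34136 = 133183.72397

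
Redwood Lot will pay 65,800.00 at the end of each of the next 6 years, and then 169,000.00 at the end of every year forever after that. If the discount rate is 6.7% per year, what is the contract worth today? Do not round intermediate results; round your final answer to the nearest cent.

PV of 6-year annuity: 65,800.00 × [1 − (1+0.067)^−6] / 0.067 = 316564.24534
Perpetuity value at year 6: 169,000.00 / 0.067 = 2522388.05970
PV of perpetuity: 2522388.05970 / (1+0.067)^6 = 1709327.91589
Total PV = 316564.24534 + 1709327.91589 = 2025892.16123

2025892.16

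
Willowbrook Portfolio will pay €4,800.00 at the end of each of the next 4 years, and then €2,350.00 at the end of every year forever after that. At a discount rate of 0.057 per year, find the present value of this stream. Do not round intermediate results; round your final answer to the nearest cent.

€49776.22

PV of 4-year annuity: €4,800.00 × [1 − (1+0.057)^−4] / 0.057 = 16747.40474
Perpetuity value at year 4: €2,350.00 / 0.057 = 41228.07018
PV of perpetuity: 41228.07018 / (1+0.057)^4 = 33028.81994
Total PV = 16747.40474 + 33028.81994 = 49776.22468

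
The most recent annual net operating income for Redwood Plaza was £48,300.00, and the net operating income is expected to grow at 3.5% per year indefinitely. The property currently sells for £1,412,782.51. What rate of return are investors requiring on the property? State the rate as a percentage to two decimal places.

7.04%

D₁ = £48,300.00 × 1.035 = £49,990.5000
P = D₁/(r − g) ⇒ r = D₁/P + g = £49,990.5000/£1,412,782.51 + 0.035 = 0.035384 + 0.035 = 0.070384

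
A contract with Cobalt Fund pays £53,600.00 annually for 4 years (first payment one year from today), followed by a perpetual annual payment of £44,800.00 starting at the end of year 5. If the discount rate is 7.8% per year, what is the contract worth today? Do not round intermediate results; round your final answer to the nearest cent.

£603635.92

PV of 4-year annuity: £53,600.00 × [1 − (1+0.078)^−4] / 0.078 = 178323.20143
Perpetuity value at year 4: £44,800.00 / 0.078 = 574358.97436
PV of perpetuity: 574358.97436 / (1+0.078)^4 = 425312.71645
Total PV = 178323.20143 + 425312.71645 = 603635.91788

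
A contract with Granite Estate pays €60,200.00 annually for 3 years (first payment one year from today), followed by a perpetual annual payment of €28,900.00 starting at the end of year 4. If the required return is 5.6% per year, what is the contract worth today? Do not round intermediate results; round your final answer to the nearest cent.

€600359.76

PV of 3-year annuity: €60,200.00 × [1 − (1+0.056)^−3] / 0.056 = 162113.65767
Perpetuity value at year 3: €28,900.00 / 0.056 = 516071.42857
PV of perpetuity: 516071.42857 / (1+0.056)^3 = 438246.10122
Total PV = 162113.65767 + 438246.10122 = 600359.75889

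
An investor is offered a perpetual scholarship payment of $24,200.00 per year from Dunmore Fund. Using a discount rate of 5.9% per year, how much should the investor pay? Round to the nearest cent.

$410169.49

Level perpetuity: PV = C / r = $24,200.00 / 0.059 = $410,169.49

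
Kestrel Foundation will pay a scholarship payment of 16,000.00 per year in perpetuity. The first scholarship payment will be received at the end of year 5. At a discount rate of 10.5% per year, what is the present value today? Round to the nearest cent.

Value at end of year 4: C / r = 16,000.00 / 0.105 = 152,380.9524
Discount to today: PV = 152,380.9524 / (1 + 0.105)^4 = 152,380.9524 / 1.490902 = 102,207.22

102207.22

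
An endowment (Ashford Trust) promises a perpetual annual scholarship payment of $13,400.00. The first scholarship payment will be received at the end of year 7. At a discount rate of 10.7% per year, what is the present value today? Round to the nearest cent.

Value at end of year 6: C / r = $13,400.00 / 0.107 = $125,233.6449
Discount to today: PV = $125,233.6449 / (1 + 0.107)^6 = $125,233.6449 / 1.840288 = $68,051.12

$68051.12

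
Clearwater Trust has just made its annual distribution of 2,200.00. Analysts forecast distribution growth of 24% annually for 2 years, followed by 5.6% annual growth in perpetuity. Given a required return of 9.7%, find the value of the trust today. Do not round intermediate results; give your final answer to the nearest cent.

77696.78

D_1 = 2728.00000
D_2 = 3382.72000
Terminal value at year 2: TV = D_2×(1+g_2)/(r−g_2) = 3572.15232/0.041 = 87125.66634
P_0 = D_1/(1+r)^1 + D_2/(1+r)^2 + TV/(1+r)^2
    = 2486.78213 + 2810.94790 + 72399.04832 = 77696.77835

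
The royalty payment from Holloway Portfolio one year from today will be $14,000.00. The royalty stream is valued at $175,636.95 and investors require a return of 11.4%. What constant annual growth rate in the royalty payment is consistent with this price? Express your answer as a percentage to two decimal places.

3.43%

P = D₁/(r−g) ⇒ g = r − D₁/P = 0.114 − $14,000.00/$175,636.95 = 0.034290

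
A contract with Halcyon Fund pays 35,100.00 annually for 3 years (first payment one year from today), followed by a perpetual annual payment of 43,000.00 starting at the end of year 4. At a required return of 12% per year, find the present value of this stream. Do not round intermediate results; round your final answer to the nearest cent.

339358.87

PV of 3-year annuity: 35,100.00 × [1 − (1+0.12)^−3] / 0.12 = 84304.27751
Perpetuity value at year 3: 43,000.00 / 0.12 = 358333.33333
PV of perpetuity: 358333.33333 / (1+0.12)^3 = 255054.58880
Total PV = 84304.27751 + 255054.58880 = 339358.86631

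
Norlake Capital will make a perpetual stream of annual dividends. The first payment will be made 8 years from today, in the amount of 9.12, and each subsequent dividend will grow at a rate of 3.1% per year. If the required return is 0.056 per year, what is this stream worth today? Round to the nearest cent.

Value at end of year 7: C₁ / (r − g) = 9.12 / (0.056 − 0.031) = 364.8000
Discount to today: PV = 364.8000 / (1 + 0.056)^7 = 364.8000 / 1.464359 = 249.12

249.12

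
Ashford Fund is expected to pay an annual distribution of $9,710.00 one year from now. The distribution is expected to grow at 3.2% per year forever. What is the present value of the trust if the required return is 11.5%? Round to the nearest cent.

$116987.95

Growing perpetuity: P = D₁ / (r − g) = $9,710.0000 / (0.115 − 0.032) = $116,987.95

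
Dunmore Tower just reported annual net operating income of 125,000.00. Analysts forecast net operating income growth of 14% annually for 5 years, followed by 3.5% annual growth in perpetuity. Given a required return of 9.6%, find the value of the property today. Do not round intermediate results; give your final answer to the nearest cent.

D_1 = 142500.00000
D_2 = 162450.00000
D_3 = 185193.00000
D_4 = 211120.02000
D_5 = 240676.82280
Terminal value at year 5: TV = D_5×(1+g_2)/(r−g_2) = 249100.51160/0.061 = 4083614.94423
P_0 = D_1/(1+r)^1 + D_2/(1+r)^2 + D_3/(1+r)^3 + D_4/(1+r)^4 + D_5/(1+r)^5 + TV/(1+r)^5
    = 130018.24818 + 135237.95887 + 140667.21999 + 146314.44415 + 152188.38169 + 2582212.70572 = 3286638.95860

3286638.96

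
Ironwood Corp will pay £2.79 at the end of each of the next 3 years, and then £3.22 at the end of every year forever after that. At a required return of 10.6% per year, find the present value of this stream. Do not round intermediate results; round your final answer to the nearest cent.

£29.32

PV of 3-year annuity: £2.79 × [1 − (1+0.106)^−3] / 0.106 = 6.86568
Perpetuity value at year 3: £3.22 / 0.106 = 30.37736
PV of perpetuity: 30.37736 / (1+0.106)^3 = 22.45353
Total PV = 6.86568 + 22.45353 = 29.31921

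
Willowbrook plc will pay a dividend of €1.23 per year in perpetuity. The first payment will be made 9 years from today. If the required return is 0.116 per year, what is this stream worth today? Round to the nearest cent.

Value at end of year 8: C / r = €1.23 / 0.116 = €10.6034
Discount to today: PV = €10.6034 / (1 + 0.116)^8 = €10.6034 / 2.406099 = €4.41

€4.41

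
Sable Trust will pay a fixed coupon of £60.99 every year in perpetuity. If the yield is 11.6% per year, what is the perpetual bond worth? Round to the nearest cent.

Level perpetuity: PV = C / r = £60.99 / 0.116 = £525.78

£525.78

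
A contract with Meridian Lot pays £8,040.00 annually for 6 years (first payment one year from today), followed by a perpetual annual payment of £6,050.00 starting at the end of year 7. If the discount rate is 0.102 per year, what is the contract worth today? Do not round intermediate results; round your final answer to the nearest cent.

£67930.13

PV of 6-year annuity: £8,040.00 × [1 − (1+0.102)^−6] / 0.102 = 34812.01528
Perpetuity value at year 6: £6,050.00 / 0.102 = 59313.72549
PV of perpetuity: 59313.72549 / (1+0.102)^6 = 33118.11698
Total PV = 34812.01528 + 33118.11698 = 67930.13226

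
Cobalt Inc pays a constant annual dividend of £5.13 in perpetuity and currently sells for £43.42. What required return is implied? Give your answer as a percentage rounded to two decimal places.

11.81%

P = C/r ⇒ r = C/P = £5.13/£43.42 = 0.118148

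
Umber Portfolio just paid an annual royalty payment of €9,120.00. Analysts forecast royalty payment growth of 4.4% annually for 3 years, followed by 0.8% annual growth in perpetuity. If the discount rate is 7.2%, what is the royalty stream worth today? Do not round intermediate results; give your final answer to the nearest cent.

€158631.52

D_1 = 9521.28000
D_2 = 9940.21632
D_3 = 10377.58584
Terminal value at year 3: TV = D_3×(1+g_2)/(r−g_2) = 10460.60652/0.064 = 163446.97695
P_0 = D_1/(1+r)^1 + D_2/(1+r)^2 + D_3/(1+r)^3 + TV/(1+r)^3
    = 8881.79104 + 8649.80397 + 8423.87625 + 132676.05093 = 158631.52219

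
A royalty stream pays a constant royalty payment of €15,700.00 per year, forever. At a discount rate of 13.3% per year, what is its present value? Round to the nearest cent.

€118045.11

Level perpetuity: PV = C / r = €15,700.00 / 0.133 = €118,045.11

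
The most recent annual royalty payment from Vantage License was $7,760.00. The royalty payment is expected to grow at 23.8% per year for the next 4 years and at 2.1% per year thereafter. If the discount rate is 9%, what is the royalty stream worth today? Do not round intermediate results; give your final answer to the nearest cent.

D_1 = 9606.88000
D_2 = 11893.31744
D_3 = 14723.92699
D_4 = 18228.22161
Terminal value at year 4: TV = D_4×(1+g_2)/(r−g_2) = 18611.01427/0.069 = 269724.84447
P_0 = D_1/(1+r)^1 + D_2/(1+r)^2 + D_3/(1+r)^3 + D_4/(1+r)^4 + TV/(1+r)^4
    = 8813.65138 + 10010.36734 + 11369.57318 + 12913.33174 + 191079.87987 = 234186.80352

$234186.80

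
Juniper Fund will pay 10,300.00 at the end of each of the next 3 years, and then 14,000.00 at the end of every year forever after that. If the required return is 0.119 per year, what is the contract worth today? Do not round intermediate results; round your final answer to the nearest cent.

PV of 3-year annuity: 10,300.00 × [1 − (1+0.119)^−3] / 0.119 = 24781.43546
Perpetuity value at year 3: 14,000.00 / 0.119 = 117647.05882
PV of perpetuity: 117647.05882 / (1+0.119)^3 = 83963.55432
Total PV = 24781.43546 + 83963.55432 = 108744.98978

108744.99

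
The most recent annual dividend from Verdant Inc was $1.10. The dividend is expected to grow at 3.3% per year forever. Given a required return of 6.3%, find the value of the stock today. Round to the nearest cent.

$37.88

D₁ = D₀ × (1 + g) = $1.10 × 1.033 = $1.1363
Growing perpetuity: P = D₁ / (r − g) = $1.1363 / (0.063 − 0.033) = $37.88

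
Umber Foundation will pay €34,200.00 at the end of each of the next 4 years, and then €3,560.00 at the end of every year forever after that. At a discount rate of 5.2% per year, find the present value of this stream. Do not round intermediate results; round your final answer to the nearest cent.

PV of 4-year annuity: €34,200.00 × [1 − (1+0.052)^−4] / 0.052 = 120710.21489
Perpetuity value at year 4: €3,560.00 / 0.052 = 68461.53846
PV of perpetuity: 68461.53846 / (1+0.052)^4 = 55896.38159
Total PV = 120710.21489 + 55896.38159 = 176606.59648

€176606.60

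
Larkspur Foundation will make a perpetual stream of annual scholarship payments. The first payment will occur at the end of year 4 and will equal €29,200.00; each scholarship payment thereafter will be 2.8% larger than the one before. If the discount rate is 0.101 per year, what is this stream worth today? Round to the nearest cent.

€299707.79

Value at end of year 3: C₁ / (r − g) = €29,200.00 / (0.101 − 0.028) = €400,000.0000
Discount to today: PV = €400,000.0000 / (1 + 0.101)^3 = €400,000.0000 / 1.334633 = €299,707.79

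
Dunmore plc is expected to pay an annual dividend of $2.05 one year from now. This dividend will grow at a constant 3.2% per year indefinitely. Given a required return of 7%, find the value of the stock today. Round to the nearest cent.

$53.95

Growing perpetuity: P = D₁ / (r − g) = $2.0500 / (0.07 − 0.032) = $53.95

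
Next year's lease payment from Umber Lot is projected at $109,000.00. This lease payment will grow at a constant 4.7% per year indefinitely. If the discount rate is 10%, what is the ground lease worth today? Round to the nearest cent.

Growing perpetuity: P = D₁ / (r − g) = $109,000.0000 / (0.1 − 0.047) = $2,056,603.77

$2056603.77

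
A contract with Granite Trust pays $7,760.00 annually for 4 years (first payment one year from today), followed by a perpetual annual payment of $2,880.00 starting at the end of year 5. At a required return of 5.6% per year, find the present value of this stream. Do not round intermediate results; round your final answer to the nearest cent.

$68494.33

PV of 4-year annuity: $7,760.00 × [1 − (1+0.056)^−4] / 0.056 = 27137.35125
Perpetuity value at year 4: $2,880.00 / 0.056 = 51428.57143
PV of perpetuity: 51428.57143 / (1+0.056)^4 = 41356.97715
Total PV = 27137.35125 + 41356.97715 = 68494.32840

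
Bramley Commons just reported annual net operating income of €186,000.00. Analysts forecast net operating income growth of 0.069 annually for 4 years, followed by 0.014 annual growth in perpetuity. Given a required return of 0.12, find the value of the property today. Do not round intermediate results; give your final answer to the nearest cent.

D_1 = 198834.00000
D_2 = 212553.54600
D_3 = 227219.74067
D_4 = 242897.90278
Terminal value at year 4: TV = D_4×(1+g_2)/(r−g_2) = 246298.47342/0.106 = 2323570.50396
P_0 = D_1/(1+r)^1 + D_2/(1+r)^2 + D_3/(1+r)^3 + D_4/(1+r)^4 + TV/(1+r)^4
    = 177530.35714 + 169446.38552 + 161730.52333 + 154366.00842 + 1476671.06171 = 2139744.33613

€2139744.34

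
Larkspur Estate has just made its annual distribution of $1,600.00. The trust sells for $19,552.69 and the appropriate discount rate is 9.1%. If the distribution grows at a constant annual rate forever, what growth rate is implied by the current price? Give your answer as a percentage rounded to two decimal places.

0.85%

P = D₀(1+g)/(r−g) ⇒ P(r−g) = D₀(1+g) ⇒ g(P+D₀) = P·r − D₀
g = (P·r − D₀)/(P + D₀) = ($19,552.69×0.091 − $1,600.00) / ($19,552.69 + $1,600.00) = 0.008476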